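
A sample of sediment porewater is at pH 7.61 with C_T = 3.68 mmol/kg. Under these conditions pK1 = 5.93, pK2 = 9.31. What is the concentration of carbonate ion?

α₂ = 1 / (1 + [H⁺]/K2 + [H⁺]²/(K1K2)) = 1 / (1 + 10^+1.70 + 10^+0.02)
   = 1 / (1 + 50.119 + 1.0471) = 1/52.166 = 0.01917
[CO3²⁻] = α₂ × DIC = 0.01917 × 3.68 = 0.0705 mmol/kg

[CO3²⁻] = 0.0705 mmol/kg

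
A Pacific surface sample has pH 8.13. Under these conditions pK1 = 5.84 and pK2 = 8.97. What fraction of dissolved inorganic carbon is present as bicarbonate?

α₁ = 0.870

α₁ = 1 / (1 + [H⁺]/K1 + K2/[H⁺]) = 1 / (1 + 10^-2.29 + 10^-0.84)
   = 1 / (1 + 0.0051286 + 0.14454) = 1/1.1497 = 0.8698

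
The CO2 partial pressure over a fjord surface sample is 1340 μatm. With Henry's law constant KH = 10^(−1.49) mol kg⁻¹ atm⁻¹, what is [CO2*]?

KH = 10^(−1.49) = 3.236×10^-2 mol kg⁻¹ atm⁻¹
[CO2*] = KH · pCO2 = 3.236×10^-2 × 1340×10^-6 atm = 4.34×10^-5 mol/kg

[CO2*] = 43.4 μmol/kg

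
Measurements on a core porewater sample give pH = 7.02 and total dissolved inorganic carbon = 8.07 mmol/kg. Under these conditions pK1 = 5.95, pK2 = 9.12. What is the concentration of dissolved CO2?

α₀ = 1 / (1 + K1/[H⁺] + K1K2/[H⁺]²) = 1 / (1 + 10^+1.07 + 10^-1.03)
   = 1 / (1 + 11.749 + 0.093325) = 1/12.842 = 0.07787
[CO2*] = α₀ × DIC = 0.07787 × 8.07 = 0.628 mmol/kg

[CO2*] = 0.628 mmol/kg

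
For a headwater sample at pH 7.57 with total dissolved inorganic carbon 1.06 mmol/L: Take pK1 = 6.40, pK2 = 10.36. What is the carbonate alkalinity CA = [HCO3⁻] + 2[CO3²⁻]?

CA = 0.995 mmol/L

CA = [HCO3⁻] + 2[CO3²⁻] = (α₁ + 2α₂)·DIC
At pH 7.57: [H⁺]/K1 = 10^-1.17 = 0.067608, K2/[H⁺] = 10^-2.79 = 0.0016218
α₁ = 1/(1 + 0.067608 + 0.0016218) = 1/1.0692 = 0.9353; α₂ = α₁·K2/[H⁺] = 0.001517
α₁ + 2α₂ = 0.9383
CA = 0.9383 × 1.06 = 0.995 mmol/L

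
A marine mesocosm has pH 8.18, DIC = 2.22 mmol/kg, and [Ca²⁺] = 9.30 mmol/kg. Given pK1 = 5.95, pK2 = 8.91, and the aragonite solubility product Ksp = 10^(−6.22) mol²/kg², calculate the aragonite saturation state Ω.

α₂ = 1 / (1 + [H⁺]/K2 + [H⁺]²/(K1K2)) = 1 / (1 + 10^+0.73 + 10^-1.50)
   = 1 / (1 + 5.3703 + 0.031623) = 1/6.4019 = 0.1562
[CO3²⁻] = α₂ × DIC = 0.1562 × 2.22 = 0.3468 mmol/kg
Ksp = 10^(−6.22) = 6.026×10^-7
Ω = [Ca²⁺][CO3²⁻]/Ksp = (9.30×10^-3)(3.468×10^-4) / 6.026×10^-7 = 5.35

Ω = 5.35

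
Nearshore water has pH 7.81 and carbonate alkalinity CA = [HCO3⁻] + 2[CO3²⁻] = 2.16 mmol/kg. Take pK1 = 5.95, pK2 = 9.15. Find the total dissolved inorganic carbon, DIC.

DIC = 2.10 mmol/kg

CA = [HCO3⁻] + 2[CO3²⁻] = (α₁ + 2α₂)·DIC
At pH 7.81: [H⁺]/K1 = 10^-1.86 = 0.013804, K2/[H⁺] = 10^-1.34 = 0.045709
α₁ = 1/(1 + 0.013804 + 0.045709) = 1/1.0595 = 0.9438; α₂ = α₁·K2/[H⁺] = 0.04314
α₁ + 2α₂ = 1.0301
DIC = CA / (α₁ + 2α₂) = 2.16 / 1.0301 = 2.10 mmol/kg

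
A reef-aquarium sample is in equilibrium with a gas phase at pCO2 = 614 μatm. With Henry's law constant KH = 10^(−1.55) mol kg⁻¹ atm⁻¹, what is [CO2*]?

KH = 10^(−1.55) = 2.818×10^-2 mol kg⁻¹ atm⁻¹
[CO2*] = KH · pCO2 = 2.818×10^-2 × 614×10^-6 atm = 1.73×10^-5 mol/kg

[CO2*] = 17.3 μmol/kg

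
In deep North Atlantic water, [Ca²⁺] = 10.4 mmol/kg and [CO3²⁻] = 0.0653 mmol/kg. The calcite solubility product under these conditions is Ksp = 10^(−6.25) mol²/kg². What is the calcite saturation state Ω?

Ksp = 10^(−6.25) = 5.623×10^-7
Ω = [Ca²⁺][CO3²⁻]/Ksp = (10.4×10^-3)(0.0653×10^-3) / 5.623×10^-7 = 1.21

Ω = 1.21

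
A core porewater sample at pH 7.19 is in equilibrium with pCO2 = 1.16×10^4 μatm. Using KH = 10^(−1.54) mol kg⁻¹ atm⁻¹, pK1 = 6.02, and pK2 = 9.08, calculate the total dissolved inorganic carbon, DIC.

[CO2*] = KH · pCO2 = 10^(−1.54) × 1.16×10^4×10^-6 = 3.345×10^-4 mol/kg
α₀ = 1/(1 + K1/[H⁺] + K1K2/[H⁺]²) = 1/(1 + 10^+1.17 + 10^-0.72) = 0.06257
DIC = [CO2*]/α₀ = 3.345×10^-4 / 0.06257 = 5.35 mmol/kg

DIC = 5.35 mmol/kg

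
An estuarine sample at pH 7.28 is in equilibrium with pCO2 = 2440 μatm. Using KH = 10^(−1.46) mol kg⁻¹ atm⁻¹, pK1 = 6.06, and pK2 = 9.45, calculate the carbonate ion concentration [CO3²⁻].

[CO2*] = KH · pCO2 = 10^(−1.46) × 2440×10^-6 = 8.460×10^-5 mol/kg
α₀ = 1/(1 + K1/[H⁺] + K1K2/[H⁺]²) = 1/(1 + 10^+1.22 + 10^-0.95) = 0.05647
DIC = [CO2*]/α₀ = 8.460×10^-5 / 0.05647 = 1.498 mmol/kg
[CO3²⁻] = α₂·DIC; α₂ = 0.006336, so [CO3²⁻] = 0.006336 × 1.498 = 0.00949 mmol/kg = 9.49 μmol/kg

[CO3²⁻] = 9.49 μmol/kg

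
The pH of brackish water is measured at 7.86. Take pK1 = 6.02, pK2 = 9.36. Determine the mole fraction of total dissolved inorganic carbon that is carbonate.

α₂ = 1 / (1 + [H⁺]/K2 + [H⁺]²/(K1K2)) = 1 / (1 + 10^+1.50 + 10^-0.34)
   = 1 / (1 + 31.623 + 0.45709) = 1/33.080 = 0.03023

α₂ = 0.0302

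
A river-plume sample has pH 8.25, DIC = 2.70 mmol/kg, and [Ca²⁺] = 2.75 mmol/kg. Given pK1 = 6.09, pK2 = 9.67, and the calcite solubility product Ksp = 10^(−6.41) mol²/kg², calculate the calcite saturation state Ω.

α₂ = 1 / (1 + [H⁺]/K2 + [H⁺]²/(K1K2)) = 1 / (1 + 10^+1.42 + 10^-0.74)
   = 1 / (1 + 26.303 + 0.18197) = 1/27.485 = 0.03638
[CO3²⁻] = α₂ × DIC = 0.03638 × 2.70 = 0.09824 mmol/kg
Ksp = 10^(−6.41) = 3.890×10^-7
Ω = [Ca²⁺][CO3²⁻]/Ksp = (2.75×10^-3)(9.824×10^-5) / 3.890×10^-7 = 0.694

Ω = 0.694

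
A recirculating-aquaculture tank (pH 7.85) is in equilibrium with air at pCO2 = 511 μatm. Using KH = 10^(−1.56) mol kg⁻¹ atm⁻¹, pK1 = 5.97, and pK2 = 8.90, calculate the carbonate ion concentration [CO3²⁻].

[CO3²⁻] = 0.0952 mmol/kg

[CO2*] = KH · pCO2 = 10^(−1.56) × 511×10^-6 = 1.407×10^-5 mol/kg
α₀ = 1/(1 + K1/[H⁺] + K1K2/[H⁺]²) = 1/(1 + 10^+1.88 + 10^+0.83) = 0.01196
DIC = [CO2*]/α₀ = 1.407×10^-5 / 0.01196 = 1.177 mmol/kg
[CO3²⁻] = α₂·DIC; α₂ = 0.08085, so [CO3²⁻] = 0.08085 × 1.177 = 0.0952 mmol/kg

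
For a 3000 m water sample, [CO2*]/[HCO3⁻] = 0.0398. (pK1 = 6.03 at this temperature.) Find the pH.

From K1 = [H⁺][HCO3⁻]/[CO2*]:  pH = pK1 − log₁₀([CO2*]/[HCO3⁻])
log₁₀(0.0398) = -1.400
pH = 6.03 − (-1.400) = 7.43

pH = 7.43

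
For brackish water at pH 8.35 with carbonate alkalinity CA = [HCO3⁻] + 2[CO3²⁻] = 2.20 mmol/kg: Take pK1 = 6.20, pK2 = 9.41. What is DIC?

DIC = 2.05 mmol/kg

CA = [HCO3⁻] + 2[CO3²⁻] = (α₁ + 2α₂)·DIC
At pH 8.35: [H⁺]/K1 = 10^-2.15 = 0.0070795, K2/[H⁺] = 10^-1.06 = 0.087096
α₁ = 1/(1 + 0.0070795 + 0.087096) = 1/1.0942 = 0.9139; α₂ = α₁·K2/[H⁺] = 0.07960
α₁ + 2α₂ = 1.0731
DIC = CA / (α₁ + 2α₂) = 2.20 / 1.0731 = 2.05 mmol/kg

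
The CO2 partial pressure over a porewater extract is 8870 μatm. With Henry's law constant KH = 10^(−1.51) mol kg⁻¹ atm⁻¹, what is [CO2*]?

KH = 10^(−1.51) = 3.090×10^-2 mol kg⁻¹ atm⁻¹
[CO2*] = KH · pCO2 = 3.090×10^-2 × 8870×10^-6 atm = 2.74×10^-4 mol/kg

[CO2*] = 274 μmol/kg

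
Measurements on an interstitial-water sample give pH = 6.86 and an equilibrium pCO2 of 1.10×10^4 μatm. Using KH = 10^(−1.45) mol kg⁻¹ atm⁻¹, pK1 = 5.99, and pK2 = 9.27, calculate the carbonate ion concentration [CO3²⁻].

[CO3²⁻] = 11.3 μmol/kg

[CO2*] = KH · pCO2 = 10^(−1.45) × 1.10×10^4×10^-6 = 3.903×10^-4 mol/kg
α₀ = 1/(1 + K1/[H⁺] + K1K2/[H⁺]²) = 1/(1 + 10^+0.87 + 10^-1.54) = 0.1185
DIC = [CO2*]/α₀ = 3.903×10^-4 / 0.1185 = 3.295 mmol/kg
[CO3²⁻] = α₂·DIC; α₂ = 0.003416, so [CO3²⁻] = 0.003416 × 3.295 = 0.0113 mmol/kg = 11.3 μmol/kg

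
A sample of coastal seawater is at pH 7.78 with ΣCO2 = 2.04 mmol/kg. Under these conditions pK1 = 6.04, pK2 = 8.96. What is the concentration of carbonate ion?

α₂ = 1 / (1 + [H⁺]/K2 + [H⁺]²/(K1K2)) = 1 / (1 + 10^+1.18 + 10^-0.56)
   = 1 / (1 + 15.136 + 0.27542) = 1/16.411 = 0.06093
[CO3²⁻] = α₂ × DIC = 0.06093 × 2.04 = 0.124 mmol/kg

[CO3²⁻] = 0.124 mmol/kg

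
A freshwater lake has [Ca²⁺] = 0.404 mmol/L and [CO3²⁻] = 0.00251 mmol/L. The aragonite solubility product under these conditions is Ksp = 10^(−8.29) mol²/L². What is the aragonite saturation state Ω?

Ω = 0.198

Ksp = 10^(−8.29) = 5.129×10^-9
Ω = [Ca²⁺][CO3²⁻]/Ksp = (0.404×10^-3)(0.00251×10^-3) / 5.129×10^-9 = 0.198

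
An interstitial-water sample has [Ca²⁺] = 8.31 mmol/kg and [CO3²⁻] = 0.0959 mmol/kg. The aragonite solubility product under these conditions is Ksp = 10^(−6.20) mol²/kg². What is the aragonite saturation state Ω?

Ksp = 10^(−6.20) = 6.310×10^-7
Ω = [Ca²⁺][CO3²⁻]/Ksp = (8.31×10^-3)(0.0959×10^-3) / 6.310×10^-7 = 1.26

Ω = 1.26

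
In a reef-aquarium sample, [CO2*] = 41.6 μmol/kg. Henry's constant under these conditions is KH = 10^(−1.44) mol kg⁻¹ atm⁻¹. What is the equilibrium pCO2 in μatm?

KH = 10^(−1.44) = 3.631×10^-2 mol kg⁻¹ atm⁻¹
pCO2 = [CO2*]/KH = 41.6×10^-6 / 3.631×10^-2 = 1.15×10^-3 atm = 1150 μatm

pCO2 = 1150 μatm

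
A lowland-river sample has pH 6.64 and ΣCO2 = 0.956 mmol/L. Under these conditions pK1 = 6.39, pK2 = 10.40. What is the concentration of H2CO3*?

[CO2*] = 0.344 mmol/L

α₀ = 1 / (1 + K1/[H⁺] + K1K2/[H⁺]²) = 1 / (1 + 10^+0.25 + 10^-3.51)
   = 1 / (1 + 1.7783 + 0.00030903) = 1/2.7786 = 0.3599
[CO2*] = α₀ × DIC = 0.3599 × 0.956 = 0.344 mmol/L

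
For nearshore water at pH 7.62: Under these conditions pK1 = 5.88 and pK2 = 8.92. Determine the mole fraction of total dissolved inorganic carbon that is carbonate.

α₂ = 1 / (1 + [H⁺]/K2 + [H⁺]²/(K1K2)) = 1 / (1 + 10^+1.30 + 10^-0.44)
   = 1 / (1 + 19.953 + 0.36308) = 1/21.316 = 0.04691

α₂ = 0.0469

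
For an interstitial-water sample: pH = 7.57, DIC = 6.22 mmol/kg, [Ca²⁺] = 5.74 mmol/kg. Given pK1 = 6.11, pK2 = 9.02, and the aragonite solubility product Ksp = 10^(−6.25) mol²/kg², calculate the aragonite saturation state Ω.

Ω = 2.11

α₂ = 1 / (1 + [H⁺]/K2 + [H⁺]²/(K1K2)) = 1 / (1 + 10^+1.45 + 10^-0.01)
   = 1 / (1 + 28.184 + 0.97724) = 1/30.161 = 0.03316
[CO3²⁻] = α₂ × DIC = 0.03316 × 6.22 = 0.2062 mmol/kg
Ksp = 10^(−6.25) = 5.623×10^-7
Ω = [Ca²⁺][CO3²⁻]/Ksp = (5.74×10^-3)(2.062×10^-4) / 5.623×10^-7 = 2.11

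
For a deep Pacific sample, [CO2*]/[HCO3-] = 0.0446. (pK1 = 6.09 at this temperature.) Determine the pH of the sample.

From K1 = [H⁺][HCO3-]/[CO2*]:  pH = pK1 − log₁₀([CO2*]/[HCO3-])
log₁₀(0.0446) = -1.351
pH = 6.09 − (-1.351) = 7.44

pH = 7.44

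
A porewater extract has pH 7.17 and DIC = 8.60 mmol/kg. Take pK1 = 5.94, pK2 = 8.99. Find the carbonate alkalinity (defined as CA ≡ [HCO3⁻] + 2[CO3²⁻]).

CA = 8.25 mmol/kg

CA = [HCO3⁻] + 2[CO3²⁻] = (α₁ + 2α₂)·DIC
At pH 7.17: [H⁺]/K1 = 10^-1.23 = 0.058884, K2/[H⁺] = 10^-1.82 = 0.015136
α₁ = 1/(1 + 0.058884 + 0.015136) = 1/1.0740 = 0.9311; α₂ = α₁·K2/[H⁺] = 0.01409
α₁ + 2α₂ = 0.9593
CA = 0.9593 × 8.60 = 8.25 mmol/kg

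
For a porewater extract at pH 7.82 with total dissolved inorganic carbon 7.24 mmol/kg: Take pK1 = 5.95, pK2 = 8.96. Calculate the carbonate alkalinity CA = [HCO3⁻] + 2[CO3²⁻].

CA = 7.63 mmol/kg

CA = [HCO3⁻] + 2[CO3²⁻] = (α₁ + 2α₂)·DIC
At pH 7.82: [H⁺]/K1 = 10^-1.87 = 0.013490, K2/[H⁺] = 10^-1.14 = 0.072444
α₁ = 1/(1 + 0.013490 + 0.072444) = 1/1.0859 = 0.9209; α₂ = α₁·K2/[H⁺] = 0.06671
α₁ + 2α₂ = 1.0543
CA = 1.0543 × 7.24 = 7.63 mmol/kg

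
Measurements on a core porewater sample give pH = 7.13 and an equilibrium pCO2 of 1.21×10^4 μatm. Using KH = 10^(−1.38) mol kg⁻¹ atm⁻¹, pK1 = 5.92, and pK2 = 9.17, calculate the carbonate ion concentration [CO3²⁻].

[CO2*] = KH · pCO2 = 10^(−1.38) × 1.21×10^4×10^-6 = 5.044×10^-4 mol/kg
α₀ = 1/(1 + K1/[H⁺] + K1K2/[H⁺]²) = 1/(1 + 10^+1.21 + 10^-0.83) = 0.05758
DIC = [CO2*]/α₀ = 5.044×10^-4 / 0.05758 = 8.760 mmol/kg
[CO3²⁻] = α₂·DIC; α₂ = 0.008517, so [CO3²⁻] = 0.008517 × 8.760 = 0.0746 mmol/kg

[CO3²⁻] = 0.0746 mmol/kg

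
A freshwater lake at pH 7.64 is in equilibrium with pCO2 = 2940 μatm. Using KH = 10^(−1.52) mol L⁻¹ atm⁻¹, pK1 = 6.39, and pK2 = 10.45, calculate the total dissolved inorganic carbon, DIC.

DIC = 1.67 mmol/L

[CO2*] = KH · pCO2 = 10^(−1.52) × 2940×10^-6 = 8.879×10^-5 mol/L
α₀ = 1/(1 + K1/[H⁺] + K1K2/[H⁺]²) = 1/(1 + 10^+1.25 + 10^-1.56) = 0.05316
DIC = [CO2*]/α₀ = 8.879×10^-5 / 0.05316 = 1.67 mmol/L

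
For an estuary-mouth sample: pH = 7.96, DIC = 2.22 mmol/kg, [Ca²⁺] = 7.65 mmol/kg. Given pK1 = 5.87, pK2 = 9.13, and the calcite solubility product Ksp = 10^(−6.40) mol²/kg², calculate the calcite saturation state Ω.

α₂ = 1 / (1 + [H⁺]/K2 + [H⁺]²/(K1K2)) = 1 / (1 + 10^+1.17 + 10^-0.92)
   = 1 / (1 + 14.791 + 0.12023) = 1/15.911 = 0.06285
[CO3²⁻] = α₂ × DIC = 0.06285 × 2.22 = 0.1395 mmol/kg
Ksp = 10^(−6.40) = 3.981×10^-7
Ω = [Ca²⁺][CO3²⁻]/Ksp = (7.65×10^-3)(1.395×10^-4) / 3.981×10^-7 = 2.68

Ω = 2.68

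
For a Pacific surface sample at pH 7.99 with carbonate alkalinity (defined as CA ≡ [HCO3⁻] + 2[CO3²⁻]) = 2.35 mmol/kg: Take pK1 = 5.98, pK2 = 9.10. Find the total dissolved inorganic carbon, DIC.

CA = [HCO3⁻] + 2[CO3²⁻] = (α₁ + 2α₂)·DIC
At pH 7.99: [H⁺]/K1 = 10^-2.01 = 0.0097724, K2/[H⁺] = 10^-1.11 = 0.077625
α₁ = 1/(1 + 0.0097724 + 0.077625) = 1/1.0874 = 0.9196; α₂ = α₁·K2/[H⁺] = 0.07139
α₁ + 2α₂ = 1.0624
DIC = CA / (α₁ + 2α₂) = 2.35 / 1.0624 = 2.21 mmol/kg

DIC = 2.21 mmol/kg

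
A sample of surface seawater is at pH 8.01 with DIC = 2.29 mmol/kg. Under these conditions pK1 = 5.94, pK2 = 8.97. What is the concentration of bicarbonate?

α₁ = 1 / (1 + [H⁺]/K1 + K2/[H⁺]) = 1 / (1 + 10^-2.07 + 10^-0.96)
   = 1 / (1 + 0.0085114 + 0.10965) = 1/1.1182 = 0.8943
[HCO3⁻] = α₁ × DIC = 0.8943 × 2.29 = 2.05 mmol/kg

[HCO3⁻] = 2.05 mmol/kg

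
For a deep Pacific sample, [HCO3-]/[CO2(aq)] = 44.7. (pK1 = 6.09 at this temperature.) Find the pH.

pH = 7.74

From K1 = [H⁺][HCO3-]/[CO2(aq)]:  pH = pK1 + log₁₀([HCO3-]/[CO2(aq)])
log₁₀(44.7) = +1.650
pH = 6.09 + (+1.650) = 7.74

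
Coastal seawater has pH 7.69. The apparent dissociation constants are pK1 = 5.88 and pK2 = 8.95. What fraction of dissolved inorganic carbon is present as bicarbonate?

α₁ = 0.934

α₁ = 1 / (1 + [H⁺]/K1 + K2/[H⁺]) = 1 / (1 + 10^-1.81 + 10^-1.26)
   = 1 / (1 + 0.015488 + 0.054954) = 1/1.0704 = 0.9342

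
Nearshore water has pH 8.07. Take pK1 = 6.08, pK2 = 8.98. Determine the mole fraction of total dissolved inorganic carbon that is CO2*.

α₀ = 1 / (1 + K1/[H⁺] + K1K2/[H⁺]²) = 1 / (1 + 10^+1.99 + 10^+1.08)
   = 1 / (1 + 97.724 + 12.023) = 1/110.75 = 0.009030

α₀ = 0.00903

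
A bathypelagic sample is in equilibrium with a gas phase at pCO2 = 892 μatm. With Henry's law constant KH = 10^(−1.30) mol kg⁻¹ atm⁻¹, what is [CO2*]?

KH = 10^(−1.30) = 5.012×10^-2 mol kg⁻¹ atm⁻¹
[CO2*] = KH · pCO2 = 5.012×10^-2 × 892×10^-6 atm = 4.47×10^-5 mol/kg

[CO2*] = 44.7 μmol/kg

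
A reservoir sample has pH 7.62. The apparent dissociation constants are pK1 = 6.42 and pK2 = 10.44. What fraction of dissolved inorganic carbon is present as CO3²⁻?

α₂ = 1 / (1 + [H⁺]/K2 + [H⁺]²/(K1K2)) = 1 / (1 + 10^+2.82 + 10^+1.62)
   = 1 / (1 + 660.69 + 41.687) = 1/703.38 = 0.001422

α₂ = 0.00142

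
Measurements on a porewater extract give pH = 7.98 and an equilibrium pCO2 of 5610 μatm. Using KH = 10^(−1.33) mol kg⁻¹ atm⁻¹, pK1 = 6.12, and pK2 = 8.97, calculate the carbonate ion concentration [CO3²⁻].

[CO2*] = KH · pCO2 = 10^(−1.33) × 5610×10^-6 = 2.624×10^-4 mol/kg
α₀ = 1/(1 + K1/[H⁺] + K1K2/[H⁺]²) = 1/(1 + 10^+1.86 + 10^+0.87) = 0.01237
DIC = [CO2*]/α₀ = 2.624×10^-4 / 0.01237 = 21.22 mmol/kg
[CO3²⁻] = α₂·DIC; α₂ = 0.09168, so [CO3²⁻] = 0.09168 × 21.22 = 1.95 mmol/kg

[CO3²⁻] = 1.95 mmol/kg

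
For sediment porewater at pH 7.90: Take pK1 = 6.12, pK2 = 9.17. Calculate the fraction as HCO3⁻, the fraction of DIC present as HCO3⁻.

α₁ = 1 / (1 + [H⁺]/K1 + K2/[H⁺]) = 1 / (1 + 10^-1.78 + 10^-1.27)
   = 1 / (1 + 0.016596 + 0.053703) = 1/1.0703 = 0.9343

α₁ = 0.934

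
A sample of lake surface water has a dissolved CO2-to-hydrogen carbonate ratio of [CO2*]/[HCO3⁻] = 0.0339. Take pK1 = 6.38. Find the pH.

From K1 = [H⁺][HCO3⁻]/[CO2*]:  pH = pK1 − log₁₀([CO2*]/[HCO3⁻])
log₁₀(0.0339) = -1.470
pH = 6.38 − (-1.470) = 7.85

pH = 7.85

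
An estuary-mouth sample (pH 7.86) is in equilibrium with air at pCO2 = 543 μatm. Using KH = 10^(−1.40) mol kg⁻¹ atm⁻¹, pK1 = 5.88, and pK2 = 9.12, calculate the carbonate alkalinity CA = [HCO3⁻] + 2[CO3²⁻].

[CO2*] = KH · pCO2 = 10^(−1.40) × 543×10^-6 = 2.162×10^-5 mol/kg
α₀ = 1/(1 + K1/[H⁺] + K1K2/[H⁺]²) = 1/(1 + 10^+1.98 + 10^+0.72) = 0.009828
DIC = [CO2*]/α₀ = 2.162×10^-5 / 0.009828 = 2.199 mmol/kg
CA = (α₁ + 2α₂)·DIC = (0.9386 + 2×0.05158) × 2.199 = 2.29 mmol/kg

CA = 2.29 mmol/kg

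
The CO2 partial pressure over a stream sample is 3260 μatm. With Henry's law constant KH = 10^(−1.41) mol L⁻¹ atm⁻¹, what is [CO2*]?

[CO2*] = 127 μmol/L

KH = 10^(−1.41) = 3.890×10^-2 mol L⁻¹ atm⁻¹
[CO2*] = KH · pCO2 = 3.890×10^-2 × 3260×10^-6 atm = 1.27×10^-4 mol/L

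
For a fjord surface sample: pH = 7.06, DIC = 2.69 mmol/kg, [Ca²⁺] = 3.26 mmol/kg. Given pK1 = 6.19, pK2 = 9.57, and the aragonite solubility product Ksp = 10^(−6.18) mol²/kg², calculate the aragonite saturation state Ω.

Ω = 0.0360

α₂ = 1 / (1 + [H⁺]/K2 + [H⁺]²/(K1K2)) = 1 / (1 + 10^+2.51 + 10^+1.64)
   = 1 / (1 + 323.59 + 43.652) = 1/368.25 = 0.002716
[CO3²⁻] = α₂ × DIC = 0.002716 × 2.69 = 0.007305 mmol/kg = 7.305 μmol/kg
Ksp = 10^(−6.18) = 6.607×10^-7
Ω = [Ca²⁺][CO3²⁻]/Ksp = (3.26×10^-3)(7.305×10^-6) / 6.607×10^-7 = 0.0360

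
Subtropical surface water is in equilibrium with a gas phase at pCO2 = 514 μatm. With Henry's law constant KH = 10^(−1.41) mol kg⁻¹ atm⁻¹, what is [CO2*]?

[CO2*] = 20.0 μmol/kg

KH = 10^(−1.41) = 3.890×10^-2 mol kg⁻¹ atm⁻¹
[CO2*] = KH · pCO2 = 3.890×10^-2 × 514×10^-6 atm = 2.00×10^-5 mol/kg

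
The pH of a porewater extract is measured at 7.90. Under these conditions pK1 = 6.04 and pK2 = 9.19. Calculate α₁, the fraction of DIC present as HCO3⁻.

α₁ = 1 / (1 + [H⁺]/K1 + K2/[H⁺]) = 1 / (1 + 10^-1.86 + 10^-1.29)
   = 1 / (1 + 0.013804 + 0.051286) = 1/1.0651 = 0.9389

α₁ = 0.939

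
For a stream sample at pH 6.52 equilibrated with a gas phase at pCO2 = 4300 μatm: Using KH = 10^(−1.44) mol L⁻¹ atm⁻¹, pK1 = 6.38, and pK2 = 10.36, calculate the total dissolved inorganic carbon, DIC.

[CO2*] = KH · pCO2 = 10^(−1.44) × 4300×10^-6 = 1.561×10^-4 mol/L
α₀ = 1/(1 + K1/[H⁺] + K1K2/[H⁺]²) = 1/(1 + 10^+0.14 + 10^-3.70) = 0.4201
DIC = [CO2*]/α₀ = 1.561×10^-4 / 0.4201 = 0.372 mmol/L

DIC = 0.372 mmol/L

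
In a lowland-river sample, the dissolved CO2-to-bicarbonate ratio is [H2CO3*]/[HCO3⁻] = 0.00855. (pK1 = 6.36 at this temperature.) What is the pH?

From K1 = [H⁺][HCO3⁻]/[H2CO3*]:  pH = pK1 − log₁₀([H2CO3*]/[HCO3⁻])
log₁₀(0.00855) = -2.068
pH = 6.36 − (-2.068) = 8.43

pH = 8.43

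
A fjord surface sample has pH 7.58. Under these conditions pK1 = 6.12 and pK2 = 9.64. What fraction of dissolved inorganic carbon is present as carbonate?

α₂ = 0.00835

α₂ = 1 / (1 + [H⁺]/K2 + [H⁺]²/(K1K2)) = 1 / (1 + 10^+2.06 + 10^+0.60)
   = 1 / (1 + 114.82 + 3.9811) = 1/119.80 = 0.008347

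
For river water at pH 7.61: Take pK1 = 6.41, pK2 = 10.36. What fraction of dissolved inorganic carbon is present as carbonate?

α₂ = 1 / (1 + [H⁺]/K2 + [H⁺]²/(K1K2)) = 1 / (1 + 10^+2.75 + 10^+1.55)
   = 1 / (1 + 562.34 + 35.481) = 1/598.82 = 0.001670

α₂ = 0.00167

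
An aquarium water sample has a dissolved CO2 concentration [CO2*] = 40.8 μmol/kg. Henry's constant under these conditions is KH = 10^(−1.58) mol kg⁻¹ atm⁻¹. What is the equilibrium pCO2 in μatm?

pCO2 = 1550 μatm

KH = 10^(−1.58) = 2.630×10^-2 mol kg⁻¹ atm⁻¹
pCO2 = [CO2*]/KH = 40.8×10^-6 / 2.630×10^-2 = 1.55×10^-3 atm = 1550 μatm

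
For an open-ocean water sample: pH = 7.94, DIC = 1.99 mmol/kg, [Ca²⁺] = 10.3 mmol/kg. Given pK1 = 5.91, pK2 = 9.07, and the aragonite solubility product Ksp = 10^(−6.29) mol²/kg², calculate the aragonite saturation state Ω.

α₂ = 1 / (1 + [H⁺]/K2 + [H⁺]²/(K1K2)) = 1 / (1 + 10^+1.13 + 10^-0.90)
   = 1 / (1 + 13.490 + 0.12589) = 1/14.616 = 0.06842
[CO3²⁻] = α₂ × DIC = 0.06842 × 1.99 = 0.1362 mmol/kg
Ksp = 10^(−6.29) = 5.129×10^-7
Ω = [Ca²⁺][CO3²⁻]/Ksp = (10.3×10^-3)(1.362×10^-4) / 5.129×10^-7 = 2.73

Ω = 2.73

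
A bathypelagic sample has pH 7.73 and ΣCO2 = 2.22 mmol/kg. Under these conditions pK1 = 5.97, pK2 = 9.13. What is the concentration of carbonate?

α₂ = 1 / (1 + [H⁺]/K2 + [H⁺]²/(K1K2)) = 1 / (1 + 10^+1.40 + 10^-0.36)
   = 1 / (1 + 25.119 + 0.43652) = 1/26.555 = 0.03766
[CO3²⁻] = α₂ × DIC = 0.03766 × 2.22 = 0.0836 mmol/kg

[CO3²⁻] = 0.0836 mmol/kg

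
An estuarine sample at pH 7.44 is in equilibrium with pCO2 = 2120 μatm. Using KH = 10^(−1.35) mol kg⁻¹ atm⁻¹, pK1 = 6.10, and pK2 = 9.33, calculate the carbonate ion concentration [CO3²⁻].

[CO2*] = KH · pCO2 = 10^(−1.35) × 2120×10^-6 = 9.470×10^-5 mol/kg
α₀ = 1/(1 + K1/[H⁺] + K1K2/[H⁺]²) = 1/(1 + 10^+1.34 + 10^-0.55) = 0.04318
DIC = [CO2*]/α₀ = 9.470×10^-5 / 0.04318 = 2.193 mmol/kg
[CO3²⁻] = α₂·DIC; α₂ = 0.01217, so [CO3²⁻] = 0.01217 × 2.193 = 0.0267 mmol/kg

[CO3²⁻] = 0.0267 mmol/kg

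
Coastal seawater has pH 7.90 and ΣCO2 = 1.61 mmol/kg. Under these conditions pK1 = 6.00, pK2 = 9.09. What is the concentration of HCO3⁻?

[HCO3⁻] = 1.49 mmol/kg

α₁ = 1 / (1 + [H⁺]/K1 + K2/[H⁺]) = 1 / (1 + 10^-1.90 + 10^-1.19)
   = 1 / (1 + 0.012589 + 0.064565) = 1/1.0772 = 0.9284
[HCO3⁻] = α₁ × DIC = 0.9284 × 1.61 = 1.49 mmol/kg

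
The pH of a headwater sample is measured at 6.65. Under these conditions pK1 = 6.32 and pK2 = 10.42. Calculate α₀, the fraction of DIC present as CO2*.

α₀ = 1 / (1 + K1/[H⁺] + K1K2/[H⁺]²) = 1 / (1 + 10^+0.33 + 10^-3.44)
   = 1 / (1 + 2.1380 + 0.00036308) = 1/3.1383 = 0.3186

α₀ = 0.319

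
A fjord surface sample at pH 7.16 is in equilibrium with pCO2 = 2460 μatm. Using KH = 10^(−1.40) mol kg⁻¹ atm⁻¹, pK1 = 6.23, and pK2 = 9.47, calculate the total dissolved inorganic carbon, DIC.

DIC = 0.936 mmol/kg

[CO2*] = KH · pCO2 = 10^(−1.40) × 2460×10^-6 = 9.793×10^-5 mol/kg
α₀ = 1/(1 + K1/[H⁺] + K1K2/[H⁺]²) = 1/(1 + 10^+0.93 + 10^-1.38) = 0.1047
DIC = [CO2*]/α₀ = 9.793×10^-5 / 0.1047 = 0.936 mmol/kg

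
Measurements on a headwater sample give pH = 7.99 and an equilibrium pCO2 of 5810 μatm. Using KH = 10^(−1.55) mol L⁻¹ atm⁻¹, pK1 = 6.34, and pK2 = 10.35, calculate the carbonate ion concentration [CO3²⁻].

[CO3²⁻] = 0.0319 mmol/L

[CO2*] = KH · pCO2 = 10^(−1.55) × 5810×10^-6 = 1.637×10^-4 mol/L
α₀ = 1/(1 + K1/[H⁺] + K1K2/[H⁺]²) = 1/(1 + 10^+1.65 + 10^-0.71) = 0.02180
DIC = [CO2*]/α₀ = 1.637×10^-4 / 0.02180 = 7.510 mmol/L
[CO3²⁻] = α₂·DIC; α₂ = 0.004251, so [CO3²⁻] = 0.004251 × 7.510 = 0.0319 mmol/L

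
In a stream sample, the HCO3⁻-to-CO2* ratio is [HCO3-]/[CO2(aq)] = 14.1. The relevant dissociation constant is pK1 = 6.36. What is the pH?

pH = 7.51

From K1 = [H⁺][HCO3-]/[CO2(aq)]:  pH = pK1 + log₁₀([HCO3-]/[CO2(aq)])
log₁₀(14.1) = +1.149
pH = 6.36 + (+1.149) = 7.51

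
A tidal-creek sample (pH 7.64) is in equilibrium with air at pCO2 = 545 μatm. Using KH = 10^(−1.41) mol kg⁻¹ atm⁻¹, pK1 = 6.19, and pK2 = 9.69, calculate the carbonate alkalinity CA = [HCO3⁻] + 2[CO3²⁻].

[CO2*] = KH · pCO2 = 10^(−1.41) × 545×10^-6 = 2.120×10^-5 mol/kg
α₀ = 1/(1 + K1/[H⁺] + K1K2/[H⁺]²) = 1/(1 + 10^+1.45 + 10^-0.60) = 0.03397
DIC = [CO2*]/α₀ = 2.120×10^-5 / 0.03397 = 0.6241 mmol/kg
CA = (α₁ + 2α₂)·DIC = (0.9575 + 2×0.008534) × 0.6241 = 0.608 mmol/kg

CA = 0.608 mmol/kg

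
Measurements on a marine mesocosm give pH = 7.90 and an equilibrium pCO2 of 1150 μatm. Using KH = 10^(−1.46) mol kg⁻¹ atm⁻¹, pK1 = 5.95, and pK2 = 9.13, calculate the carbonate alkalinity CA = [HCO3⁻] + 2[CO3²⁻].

[CO2*] = KH · pCO2 = 10^(−1.46) × 1150×10^-6 = 3.987×10^-5 mol/kg
α₀ = 1/(1 + K1/[H⁺] + K1K2/[H⁺]²) = 1/(1 + 10^+1.95 + 10^+0.72) = 0.01049
DIC = [CO2*]/α₀ = 3.987×10^-5 / 0.01049 = 3.803 mmol/kg
CA = (α₁ + 2α₂)·DIC = (0.9345 + 2×0.05503) × 3.803 = 3.97 mmol/kg

CA = 3.97 mmol/kg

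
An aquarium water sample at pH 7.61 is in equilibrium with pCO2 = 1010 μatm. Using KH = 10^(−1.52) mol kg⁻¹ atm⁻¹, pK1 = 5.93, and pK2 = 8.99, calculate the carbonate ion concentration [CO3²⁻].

[CO3²⁻] = 0.0609 mmol/kg

[CO2*] = KH · pCO2 = 10^(−1.52) × 1010×10^-6 = 3.050×10^-5 mol/kg
α₀ = 1/(1 + K1/[H⁺] + K1K2/[H⁺]²) = 1/(1 + 10^+1.68 + 10^+0.30) = 0.01966
DIC = [CO2*]/α₀ = 3.050×10^-5 / 0.01966 = 1.551 mmol/kg
[CO3²⁻] = α₂·DIC; α₂ = 0.03923, so [CO3²⁻] = 0.03923 × 1.551 = 0.0609 mmol/kg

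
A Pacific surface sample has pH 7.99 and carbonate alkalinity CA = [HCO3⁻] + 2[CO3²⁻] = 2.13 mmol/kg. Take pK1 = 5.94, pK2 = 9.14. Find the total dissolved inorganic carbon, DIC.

DIC = 2.01 mmol/kg

CA = [HCO3⁻] + 2[CO3²⁻] = (α₁ + 2α₂)·DIC
At pH 7.99: [H⁺]/K1 = 10^-2.05 = 0.0089125, K2/[H⁺] = 10^-1.15 = 0.070795
α₁ = 1/(1 + 0.0089125 + 0.070795) = 1/1.0797 = 0.9262; α₂ = α₁·K2/[H⁺] = 0.06557
α₁ + 2α₂ = 1.0573
DIC = CA / (α₁ + 2α₂) = 2.13 / 1.0573 = 2.01 mmol/kg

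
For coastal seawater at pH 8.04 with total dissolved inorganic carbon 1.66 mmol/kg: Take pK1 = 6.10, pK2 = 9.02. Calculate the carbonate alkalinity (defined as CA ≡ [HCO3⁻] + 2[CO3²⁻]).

CA = 1.80 mmol/kg

CA = [HCO3⁻] + 2[CO3²⁻] = (α₁ + 2α₂)·DIC
At pH 8.04: [H⁺]/K1 = 10^-1.94 = 0.011482, K2/[H⁺] = 10^-0.98 = 0.10471
α₁ = 1/(1 + 0.011482 + 0.10471) = 1/1.1162 = 0.8959; α₂ = α₁·K2/[H⁺] = 0.09381
α₁ + 2α₂ = 1.0835
CA = 1.0835 × 1.66 = 1.80 mmol/kg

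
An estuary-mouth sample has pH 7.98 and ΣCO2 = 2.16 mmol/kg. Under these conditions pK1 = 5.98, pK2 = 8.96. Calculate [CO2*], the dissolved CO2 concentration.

[CO2*] = 19.4 μmol/kg

α₀ = 1 / (1 + K1/[H⁺] + K1K2/[H⁺]²) = 1 / (1 + 10^+2.00 + 10^+1.02)
   = 1 / (1 + 100.00 + 10.471) = 1/111.47 = 0.008971
[CO2*] = α₀ × DIC = 0.008971 × 2.16 = 0.0194 mmol/kg = 19.4 μmol/kg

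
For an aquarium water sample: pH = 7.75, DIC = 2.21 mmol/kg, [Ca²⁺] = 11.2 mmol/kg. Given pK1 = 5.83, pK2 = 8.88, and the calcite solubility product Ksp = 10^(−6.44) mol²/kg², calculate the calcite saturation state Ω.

α₂ = 1 / (1 + [H⁺]/K2 + [H⁺]²/(K1K2)) = 1 / (1 + 10^+1.13 + 10^-0.79)
   = 1 / (1 + 13.490 + 0.16218) = 1/14.652 = 0.06825
[CO3²⁻] = α₂ × DIC = 0.06825 × 2.21 = 0.1508 mmol/kg
Ksp = 10^(−6.44) = 3.631×10^-7
Ω = [Ca²⁺][CO3²⁻]/Ksp = (11.2×10^-3)(1.508×10^-4) / 3.631×10^-7 = 4.65

Ω = 4.65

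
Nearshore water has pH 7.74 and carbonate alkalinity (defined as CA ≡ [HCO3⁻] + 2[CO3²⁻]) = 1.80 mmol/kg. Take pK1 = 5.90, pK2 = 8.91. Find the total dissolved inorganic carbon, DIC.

CA = [HCO3⁻] + 2[CO3²⁻] = (α₁ + 2α₂)·DIC
At pH 7.74: [H⁺]/K1 = 10^-1.84 = 0.014454, K2/[H⁺] = 10^-1.17 = 0.067608
α₁ = 1/(1 + 0.014454 + 0.067608) = 1/1.0821 = 0.9242; α₂ = α₁·K2/[H⁺] = 0.06248
α₁ + 2α₂ = 1.0491
DIC = CA / (α₁ + 2α₂) = 1.80 / 1.0491 = 1.72 mmol/kg

DIC = 1.72 mmol/kg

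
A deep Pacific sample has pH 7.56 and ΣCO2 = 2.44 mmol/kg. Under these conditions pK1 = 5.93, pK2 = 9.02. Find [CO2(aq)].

α₀ = 1 / (1 + K1/[H⁺] + K1K2/[H⁺]²) = 1 / (1 + 10^+1.63 + 10^+0.17)
   = 1 / (1 + 42.658 + 1.4791) = 1/45.137 = 0.02215
[CO2*] = α₀ × DIC = 0.02215 × 2.44 = 0.0541 mmol/kg

[CO2*] = 0.0541 mmol/kg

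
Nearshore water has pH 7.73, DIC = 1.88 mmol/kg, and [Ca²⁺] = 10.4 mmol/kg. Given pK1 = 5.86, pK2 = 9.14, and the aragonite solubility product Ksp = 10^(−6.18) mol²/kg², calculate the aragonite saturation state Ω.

Ω = 1.09

α₂ = 1 / (1 + [H⁺]/K2 + [H⁺]²/(K1K2)) = 1 / (1 + 10^+1.41 + 10^-0.46)
   = 1 / (1 + 25.704 + 0.34674) = 1/27.051 = 0.03697
[CO3²⁻] = α₂ × DIC = 0.03697 × 1.88 = 0.06950 mmol/kg
Ksp = 10^(−6.18) = 6.607×10^-7
Ω = [Ca²⁺][CO3²⁻]/Ksp = (10.4×10^-3)(6.950×10^-5) / 6.607×10^-7 = 1.09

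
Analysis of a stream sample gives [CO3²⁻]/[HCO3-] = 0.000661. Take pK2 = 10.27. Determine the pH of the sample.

pH = 7.09

From K2 = [H⁺][CO3²⁻]/[HCO3-]:  pH = pK2 + log₁₀([CO3²⁻]/[HCO3-])
log₁₀(0.000661) = -3.180
pH = 10.27 + (-3.180) = 7.09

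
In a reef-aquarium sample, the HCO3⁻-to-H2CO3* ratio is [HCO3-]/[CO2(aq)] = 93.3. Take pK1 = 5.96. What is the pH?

From K1 = [H⁺][HCO3-]/[CO2(aq)]:  pH = pK1 + log₁₀([HCO3-]/[CO2(aq)])
log₁₀(93.3) = +1.970
pH = 5.96 + (+1.970) = 7.93

pH = 7.93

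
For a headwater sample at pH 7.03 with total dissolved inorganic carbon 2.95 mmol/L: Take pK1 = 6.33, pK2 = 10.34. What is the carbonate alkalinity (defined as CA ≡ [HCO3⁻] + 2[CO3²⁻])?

CA = [HCO3⁻] + 2[CO3²⁻] = (α₁ + 2α₂)·DIC
At pH 7.03: [H⁺]/K1 = 10^-0.70 = 0.19953, K2/[H⁺] = 10^-3.31 = 0.00048978
α₁ = 1/(1 + 0.19953 + 0.00048978) = 1/1.2000 = 0.8333; α₂ = α₁·K2/[H⁺] = 0.0004081
α₁ + 2α₂ = 0.8341
CA = 0.8341 × 2.95 = 2.46 mmol/L

CA = 2.46 mmol/L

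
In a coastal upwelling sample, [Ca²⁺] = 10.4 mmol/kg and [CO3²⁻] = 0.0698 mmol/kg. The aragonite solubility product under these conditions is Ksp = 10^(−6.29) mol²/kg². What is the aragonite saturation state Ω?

Ω = 1.42

Ksp = 10^(−6.29) = 5.129×10^-7
Ω = [Ca²⁺][CO3²⁻]/Ksp = (10.4×10^-3)(0.0698×10^-3) / 5.129×10^-7 = 1.42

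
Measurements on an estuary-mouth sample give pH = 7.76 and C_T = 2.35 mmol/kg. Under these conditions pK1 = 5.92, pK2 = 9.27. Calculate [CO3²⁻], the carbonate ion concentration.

α₂ = 1 / (1 + [H⁺]/K2 + [H⁺]²/(K1K2)) = 1 / (1 + 10^+1.51 + 10^-0.33)
   = 1 / (1 + 32.359 + 0.46774) = 1/33.827 = 0.02956
[CO3²⁻] = α₂ × DIC = 0.02956 × 2.35 = 0.0695 mmol/kg

[CO3²⁻] = 0.0695 mmol/kg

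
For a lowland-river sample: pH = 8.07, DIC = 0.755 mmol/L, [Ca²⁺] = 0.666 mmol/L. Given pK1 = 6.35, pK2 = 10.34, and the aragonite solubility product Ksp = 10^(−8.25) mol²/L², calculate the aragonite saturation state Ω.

α₂ = 1 / (1 + [H⁺]/K2 + [H⁺]²/(K1K2)) = 1 / (1 + 10^+2.27 + 10^+0.55)
   = 1 / (1 + 186.21 + 3.5481) = 1/190.76 = 0.005242
[CO3²⁻] = α₂ × DIC = 0.005242 × 0.755 = 0.003958 mmol/L = 3.958 μmol/L
Ksp = 10^(−8.25) = 5.623×10^-9
Ω = [Ca²⁺][CO3²⁻]/Ksp = (0.666×10^-3)(3.958×10^-6) / 5.623×10^-9 = 0.469

Ω = 0.469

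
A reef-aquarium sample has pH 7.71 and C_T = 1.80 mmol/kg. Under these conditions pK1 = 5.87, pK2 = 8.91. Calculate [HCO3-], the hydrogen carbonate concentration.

α₁ = 1 / (1 + [H⁺]/K1 + K2/[H⁺]) = 1 / (1 + 10^-1.84 + 10^-1.20)
   = 1 / (1 + 0.014454 + 0.063096) = 1/1.0776 = 0.9280
[HCO3⁻] = α₁ × DIC = 0.9280 × 1.80 = 1.67 mmol/kg

[HCO3⁻] = 1.67 mmol/kg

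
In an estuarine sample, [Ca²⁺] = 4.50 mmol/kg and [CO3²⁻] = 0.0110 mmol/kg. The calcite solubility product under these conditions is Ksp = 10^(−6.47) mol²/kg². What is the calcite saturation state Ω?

Ω = 0.146

Ksp = 10^(−6.47) = 3.388×10^-7
Ω = [Ca²⁺][CO3²⁻]/Ksp = (4.50×10^-3)(0.0110×10^-3) / 3.388×10^-7 = 0.146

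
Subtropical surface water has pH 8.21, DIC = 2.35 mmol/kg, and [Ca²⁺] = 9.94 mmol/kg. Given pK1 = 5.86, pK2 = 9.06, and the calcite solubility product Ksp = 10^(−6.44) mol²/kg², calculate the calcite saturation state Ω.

Ω = 7.93

α₂ = 1 / (1 + [H⁺]/K2 + [H⁺]²/(K1K2)) = 1 / (1 + 10^+0.85 + 10^-1.50)
   = 1 / (1 + 7.0795 + 0.031623) = 1/8.1111 = 0.1233
[CO3²⁻] = α₂ × DIC = 0.1233 × 2.35 = 0.2897 mmol/kg
Ksp = 10^(−6.44) = 3.631×10^-7
Ω = [Ca²⁺][CO3²⁻]/Ksp = (9.94×10^-3)(2.897×10^-4) / 3.631×10^-7 = 7.93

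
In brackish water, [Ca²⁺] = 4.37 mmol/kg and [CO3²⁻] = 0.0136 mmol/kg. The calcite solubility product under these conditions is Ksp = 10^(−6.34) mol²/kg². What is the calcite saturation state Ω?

Ksp = 10^(−6.34) = 4.571×10^-7
Ω = [Ca²⁺][CO3²⁻]/Ksp = (4.37×10^-3)(0.0136×10^-3) / 4.571×10^-7 = 0.130

Ω = 0.130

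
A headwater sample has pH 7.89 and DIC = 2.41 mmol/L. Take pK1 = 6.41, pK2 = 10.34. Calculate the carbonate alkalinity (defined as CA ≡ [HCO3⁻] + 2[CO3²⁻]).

CA = 2.34 mmol/L

CA = [HCO3⁻] + 2[CO3²⁻] = (α₁ + 2α₂)·DIC
At pH 7.89: [H⁺]/K1 = 10^-1.48 = 0.033113, K2/[H⁺] = 10^-2.45 = 0.0035481
α₁ = 1/(1 + 0.033113 + 0.0035481) = 1/1.0367 = 0.9646; α₂ = α₁·K2/[H⁺] = 0.003423
α₁ + 2α₂ = 0.9715
CA = 0.9715 × 2.41 = 2.34 mmol/L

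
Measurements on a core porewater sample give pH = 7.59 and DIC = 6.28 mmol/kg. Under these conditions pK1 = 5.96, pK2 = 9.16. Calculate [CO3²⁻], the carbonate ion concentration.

[CO3²⁻] = 0.161 mmol/kg

α₂ = 1 / (1 + [H⁺]/K2 + [H⁺]²/(K1K2)) = 1 / (1 + 10^+1.57 + 10^-0.06)
   = 1 / (1 + 37.154 + 0.87096) = 1/39.024 = 0.02562
[CO3²⁻] = α₂ × DIC = 0.02562 × 6.28 = 0.161 mmol/kg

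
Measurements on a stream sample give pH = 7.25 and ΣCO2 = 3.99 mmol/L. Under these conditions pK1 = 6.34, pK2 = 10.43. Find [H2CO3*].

[CO2*] = 0.437 mmol/L

α₀ = 1 / (1 + K1/[H⁺] + K1K2/[H⁺]²) = 1 / (1 + 10^+0.91 + 10^-2.27)
   = 1 / (1 + 8.1283 + 0.0053703) = 1/9.1337 = 0.1095
[CO2*] = α₀ × DIC = 0.1095 × 3.99 = 0.437 mmol/L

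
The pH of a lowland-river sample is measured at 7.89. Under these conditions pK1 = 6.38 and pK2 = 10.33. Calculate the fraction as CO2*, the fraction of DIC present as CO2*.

α₀ = 0.0299

α₀ = 1 / (1 + K1/[H⁺] + K1K2/[H⁺]²) = 1 / (1 + 10^+1.51 + 10^-0.93)
   = 1 / (1 + 32.359 + 0.11749) = 1/33.477 = 0.02987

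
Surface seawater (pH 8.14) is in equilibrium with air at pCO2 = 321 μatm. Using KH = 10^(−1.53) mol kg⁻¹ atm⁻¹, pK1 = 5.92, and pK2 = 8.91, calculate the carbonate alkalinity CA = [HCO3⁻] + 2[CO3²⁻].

CA = 2.11 mmol/kg

[CO2*] = KH · pCO2 = 10^(−1.53) × 321×10^-6 = 9.473×10^-6 mol/kg
α₀ = 1/(1 + K1/[H⁺] + K1K2/[H⁺]²) = 1/(1 + 10^+2.22 + 10^+1.45) = 0.005124
DIC = [CO2*]/α₀ = 9.473×10^-6 / 0.005124 = 1.849 mmol/kg
CA = (α₁ + 2α₂)·DIC = (0.8504 + 2×0.1444) × 1.849 = 2.11 mmol/kg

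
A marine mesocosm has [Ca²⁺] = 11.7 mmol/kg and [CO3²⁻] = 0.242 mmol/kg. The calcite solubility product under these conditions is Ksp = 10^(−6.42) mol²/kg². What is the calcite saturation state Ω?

Ω = 7.45

Ksp = 10^(−6.42) = 3.802×10^-7
Ω = [Ca²⁺][CO3²⁻]/Ksp = (11.7×10^-3)(0.242×10^-3) / 3.802×10^-7 = 7.45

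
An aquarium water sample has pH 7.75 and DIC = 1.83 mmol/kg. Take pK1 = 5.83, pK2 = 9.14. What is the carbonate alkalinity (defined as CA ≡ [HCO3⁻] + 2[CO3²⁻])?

CA = [HCO3⁻] + 2[CO3²⁻] = (α₁ + 2α₂)·DIC
At pH 7.75: [H⁺]/K1 = 10^-1.92 = 0.012023, K2/[H⁺] = 10^-1.39 = 0.040738
α₁ = 1/(1 + 0.012023 + 0.040738) = 1/1.0528 = 0.9499; α₂ = α₁·K2/[H⁺] = 0.03870
α₁ + 2α₂ = 1.0273
CA = 1.0273 × 1.83 = 1.88 mmol/kg

CA = 1.88 mmol/kg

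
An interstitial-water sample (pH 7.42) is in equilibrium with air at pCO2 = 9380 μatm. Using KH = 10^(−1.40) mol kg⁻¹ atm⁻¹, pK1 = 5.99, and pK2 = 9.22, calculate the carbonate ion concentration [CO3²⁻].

[CO2*] = KH · pCO2 = 10^(−1.40) × 9380×10^-6 = 3.734×10^-4 mol/kg
α₀ = 1/(1 + K1/[H⁺] + K1K2/[H⁺]²) = 1/(1 + 10^+1.43 + 10^-0.37) = 0.03528
DIC = [CO2*]/α₀ = 3.734×10^-4 / 0.03528 = 10.58 mmol/kg
[CO3²⁻] = α₂·DIC; α₂ = 0.01505, so [CO3²⁻] = 0.01505 × 10.58 = 0.159 mmol/kg

[CO3²⁻] = 0.159 mmol/kg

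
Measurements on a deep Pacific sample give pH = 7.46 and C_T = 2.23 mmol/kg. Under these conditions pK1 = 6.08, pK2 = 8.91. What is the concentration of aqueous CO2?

[CO2*] = 0.0863 mmol/kg

α₀ = 1 / (1 + K1/[H⁺] + K1K2/[H⁺]²) = 1 / (1 + 10^+1.38 + 10^-0.07)
   = 1 / (1 + 23.988 + 0.85114) = 1/25.839 = 0.03870
[CO2*] = α₀ × DIC = 0.03870 × 2.23 = 0.0863 mmol/kg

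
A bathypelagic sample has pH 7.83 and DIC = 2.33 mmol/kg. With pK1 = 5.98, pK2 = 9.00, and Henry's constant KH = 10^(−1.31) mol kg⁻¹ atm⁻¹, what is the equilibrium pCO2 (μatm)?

α₀ = 1 / (1 + K1/[H⁺] + K1K2/[H⁺]²) = 1 / (1 + 10^+1.85 + 10^+0.68)
   = 1 / (1 + 70.795 + 4.7863) = 1/76.581 = 0.01306
[CO2*] = α₀ × DIC = 0.01306 × 2.33 = 0.03043 mmol/kg
pCO2 = [CO2*]/KH = 3.043×10^-5 / 4.898×10^-2 = 621 μatm

pCO2 = 621 μatm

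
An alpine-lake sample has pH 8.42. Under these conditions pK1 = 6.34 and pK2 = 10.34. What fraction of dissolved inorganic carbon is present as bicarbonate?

α₁ = 1 / (1 + [H⁺]/K1 + K2/[H⁺]) = 1 / (1 + 10^-2.08 + 10^-1.92)
   = 1 / (1 + 0.0083176 + 0.012023) = 1/1.0203 = 0.9801

α₁ = 0.980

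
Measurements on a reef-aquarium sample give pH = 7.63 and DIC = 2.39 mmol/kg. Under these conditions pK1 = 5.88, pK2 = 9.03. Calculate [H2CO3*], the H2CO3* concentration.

[CO2*] = 0.0402 mmol/kg

α₀ = 1 / (1 + K1/[H⁺] + K1K2/[H⁺]²) = 1 / (1 + 10^+1.75 + 10^+0.35)
   = 1 / (1 + 56.234 + 2.2387) = 1/59.473 = 0.01681
[CO2*] = α₀ × DIC = 0.01681 × 2.39 = 0.0402 mmol/kg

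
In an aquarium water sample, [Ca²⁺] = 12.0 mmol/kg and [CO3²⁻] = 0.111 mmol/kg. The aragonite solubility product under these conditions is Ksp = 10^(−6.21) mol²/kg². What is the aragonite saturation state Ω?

Ω = 2.16

Ksp = 10^(−6.21) = 6.166×10^-7
Ω = [Ca²⁺][CO3²⁻]/Ksp = (12.0×10^-3)(0.111×10^-3) / 6.166×10^-7 = 2.16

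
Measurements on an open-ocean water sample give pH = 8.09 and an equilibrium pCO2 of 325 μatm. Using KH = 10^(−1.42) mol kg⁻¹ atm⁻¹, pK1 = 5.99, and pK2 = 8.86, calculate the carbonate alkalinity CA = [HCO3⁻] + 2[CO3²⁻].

[CO2*] = KH · pCO2 = 10^(−1.42) × 325×10^-6 = 1.236×10^-5 mol/kg
α₀ = 1/(1 + K1/[H⁺] + K1K2/[H⁺]²) = 1/(1 + 10^+2.10 + 10^+1.33) = 0.006744
DIC = [CO2*]/α₀ = 1.236×10^-5 / 0.006744 = 1.832 mmol/kg
CA = (α₁ + 2α₂)·DIC = (0.8491 + 2×0.1442) × 1.832 = 2.08 mmol/kg

CA = 2.08 mmol/kg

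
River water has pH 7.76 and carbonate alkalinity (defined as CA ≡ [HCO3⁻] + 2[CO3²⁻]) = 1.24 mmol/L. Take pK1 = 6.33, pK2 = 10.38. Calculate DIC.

CA = [HCO3⁻] + 2[CO3²⁻] = (α₁ + 2α₂)·DIC
At pH 7.76: [H⁺]/K1 = 10^-1.43 = 0.037154, K2/[H⁺] = 10^-2.62 = 0.0023988
α₁ = 1/(1 + 0.037154 + 0.0023988) = 1/1.0396 = 0.9620; α₂ = α₁·K2/[H⁺] = 0.002308
α₁ + 2α₂ = 0.9666
DIC = CA / (α₁ + 2α₂) = 1.24 / 0.9666 = 1.28 mmol/L

DIC = 1.28 mmol/L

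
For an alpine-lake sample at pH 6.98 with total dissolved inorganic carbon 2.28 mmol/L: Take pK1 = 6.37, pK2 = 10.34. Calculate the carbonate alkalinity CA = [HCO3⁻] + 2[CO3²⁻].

CA = [HCO3⁻] + 2[CO3²⁻] = (α₁ + 2α₂)·DIC
At pH 6.98: [H⁺]/K1 = 10^-0.61 = 0.24547, K2/[H⁺] = 10^-3.36 = 0.00043652
α₁ = 1/(1 + 0.24547 + 0.00043652) = 1/1.2459 = 0.8026; α₂ = α₁·K2/[H⁺] = 0.0003504
α₁ + 2α₂ = 0.8033
CA = 0.8033 × 2.28 = 1.83 mmol/L

CA = 1.83 mmol/L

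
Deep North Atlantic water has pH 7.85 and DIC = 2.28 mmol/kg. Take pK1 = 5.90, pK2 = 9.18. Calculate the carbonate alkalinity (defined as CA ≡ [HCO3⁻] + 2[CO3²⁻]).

CA = [HCO3⁻] + 2[CO3²⁻] = (α₁ + 2α₂)·DIC
At pH 7.85: [H⁺]/K1 = 10^-1.95 = 0.011220, K2/[H⁺] = 10^-1.33 = 0.046774
α₁ = 1/(1 + 0.011220 + 0.046774) = 1/1.0580 = 0.9452; α₂ = α₁·K2/[H⁺] = 0.04421
α₁ + 2α₂ = 1.0336
CA = 1.0336 × 2.28 = 2.36 mmol/kg

CA = 2.36 mmol/kg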